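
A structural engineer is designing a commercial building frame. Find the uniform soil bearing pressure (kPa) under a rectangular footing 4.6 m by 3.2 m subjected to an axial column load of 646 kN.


A = 4.6 * 3.2 = 14.72 m^2
q = P / A = 646 / 14.72
= 43.8859 kPa

43.8859 kPa


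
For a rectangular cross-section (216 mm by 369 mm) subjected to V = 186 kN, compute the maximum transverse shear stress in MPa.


A = b * h = 216 * 369 = 79704 mm^2
V = 186 kN = 186000.0 N
tau_max = 1.5 * V / A = 1.5 * 186000.0 / 79704
= 3.5005 MPa

3.5005 MPa


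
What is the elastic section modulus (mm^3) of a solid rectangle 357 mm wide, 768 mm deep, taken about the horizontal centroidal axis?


S = b * h^2 / 6
= 357 * 768^2 / 6
= 357 * 589824 / 6
= 35094528.0 mm^3

35094528.0 mm^3


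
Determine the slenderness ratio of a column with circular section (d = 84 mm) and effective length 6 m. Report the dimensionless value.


Radius of gyration r = d / 4 = 84 / 4 = 21.0 mm
L_eff = 6000.0 mm
Slenderness ratio = L / r = 6000.0 / 21.0 = 285.71 (dimensionless)

285.71 (dimensionless)


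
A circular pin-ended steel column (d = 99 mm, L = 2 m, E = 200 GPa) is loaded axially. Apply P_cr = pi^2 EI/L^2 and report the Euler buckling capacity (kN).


I = pi * d^4 / 64 = 4715314.64 mm^4
L = 2000.0 mm
P_cr = pi^2 * E * I / L^2
= 9.8696 * 200000.0 * 4715314.64 / 2000.0^2
= 2326914.51 N = 2326.9145 kN

2326.9145 kN


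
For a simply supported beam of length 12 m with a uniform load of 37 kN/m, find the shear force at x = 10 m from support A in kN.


R_A = w * L / 2 = 37 * 12 / 2 = 222.0 kN
V(x) = R_A - w * x = 222.0 - 37 * 10
= -148.0 kN

-148.0 kN


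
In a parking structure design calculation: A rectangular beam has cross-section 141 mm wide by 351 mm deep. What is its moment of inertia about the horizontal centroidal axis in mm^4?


I = b * h^3 / 12
= 141 * 351^3 / 12
= 141 * 43243551 / 12
= 508111724.25 mm^4

508111724.25 mm^4


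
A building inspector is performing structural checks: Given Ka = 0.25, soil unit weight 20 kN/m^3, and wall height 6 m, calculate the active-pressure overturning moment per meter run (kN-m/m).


Pa = 0.5 * Ka * gamma * H^2
= 0.5 * 0.25 * 20 * 6^2
= 90.0 kN/m
Arm = H / 3 = 6 / 3 = 2.0 m
Mo = Pa * arm = Pa * H / 3 = 90.0 * 6 / 3 = 180.0 kN-m/m

180.0 kN-m/m


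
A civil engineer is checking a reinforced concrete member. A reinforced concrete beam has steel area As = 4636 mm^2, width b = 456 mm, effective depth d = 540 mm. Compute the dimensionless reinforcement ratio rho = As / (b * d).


rho = As / (b * d)
= 4636 / (456 * 540)
= 4636 / 246240
= 0.018827 (dimensionless)

0.018827 (dimensionless)


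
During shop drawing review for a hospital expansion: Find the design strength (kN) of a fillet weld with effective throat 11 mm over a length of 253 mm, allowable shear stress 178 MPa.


Strength = throat * length * allowable stress
= 11 * 253 * 178 N
= 495374 N
= 495.37 kN

495.37 kN


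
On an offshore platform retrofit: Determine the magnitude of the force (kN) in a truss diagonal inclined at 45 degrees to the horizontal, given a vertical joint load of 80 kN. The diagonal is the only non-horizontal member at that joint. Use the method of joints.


At the joint, only the diagonal has a vertical component, so vertical equilibrium gives:
F * sin(45) = 80
F = 80 / sin(45)
= 80 / 0.707107
= 113.14 kN

113.14 kN


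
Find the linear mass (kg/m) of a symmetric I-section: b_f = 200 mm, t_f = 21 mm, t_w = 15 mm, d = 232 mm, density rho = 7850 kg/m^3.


A_flanges = 2 * 200 * 21 = 8400 mm^2
A_web = (232 - 2 * 21) * 15 = 2850 mm^2
A_total = 8400 + 2850 = 11250 mm^2 = 0.011250 m^2
Weight = rho * A = 7850 * 0.011250 = 88.3125 kg/m

88.3125 kg/m


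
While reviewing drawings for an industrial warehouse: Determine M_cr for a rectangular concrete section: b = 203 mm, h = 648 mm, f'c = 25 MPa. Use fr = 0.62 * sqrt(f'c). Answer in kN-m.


fr = 0.62 * sqrt(25) = 0.62 * 5.0 = 3.1 MPa
I = 203 * 648^3 / 12 = 4602987648.0 mm^4
y_t = 324.0 mm
M_cr = fr * I / y_t = 3.1 * 4602987648.0 / 324.0 N-mm
= 44.0409 kN-m

44.0409 kN-m


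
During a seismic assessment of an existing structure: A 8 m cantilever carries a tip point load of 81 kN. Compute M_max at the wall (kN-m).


For a cantilever with a point load at the free end:
M_max = P * L = 81 * 8 = 648 kN-m

648 kN-m


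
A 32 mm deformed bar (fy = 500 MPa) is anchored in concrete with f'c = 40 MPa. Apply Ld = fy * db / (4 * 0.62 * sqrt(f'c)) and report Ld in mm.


Ld = (fy * db) / (4 * 0.62 * sqrt(f'c))
= (500 * 32) / (4 * 0.62 * sqrt(40))
= 16000 / 15.6849
= 1020.09 mm

1020.09 mm


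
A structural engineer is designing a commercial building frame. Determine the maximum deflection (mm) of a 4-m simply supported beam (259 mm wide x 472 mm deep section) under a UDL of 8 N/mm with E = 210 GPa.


I = 259 * 472^3 / 12 = 2269574869.33 mm^4
L = 4000.0 mm, w = 8 N/mm, E = 210000.0 MPa
delta = 5 * w * L^4 / (384 * E * I)
= 5 * 8 * 4000.0^4 / (384 * 210000.0 * 2269574869.33)
= 0.056 mm

0.056 mm


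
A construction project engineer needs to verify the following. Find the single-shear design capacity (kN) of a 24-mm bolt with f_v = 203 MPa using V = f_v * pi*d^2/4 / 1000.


A = pi * d^2 / 4 = pi * 24^2 / 4 = 452.3893 mm^2
V = f_v * A / 1000 = 203 * 452.3893 / 1000
= 91.835 kN

91.835 kN


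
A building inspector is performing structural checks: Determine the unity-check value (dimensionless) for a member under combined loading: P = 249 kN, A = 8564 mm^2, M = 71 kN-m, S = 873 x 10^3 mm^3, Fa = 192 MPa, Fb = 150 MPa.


f_a = P / A = 249000.0 / 8564 = 29.0752 MPa
f_b = M / S = 71000000.0 / 873000.0 = 81.3288 MPa
Ratio = f_a / Fa + f_b / Fb
= 29.0752 / 192 + 81.3288 / 150
= 0.6936 (dimensionless)

0.6936 (dimensionless)


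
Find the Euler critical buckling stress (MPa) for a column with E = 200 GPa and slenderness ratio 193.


sigma_cr = pi^2 * E / lambda^2
= 9.8696 * 200000.0 / 193^2
= 9.8696 * 200000.0 / 37249
= 52.9926 MPa

52.9926 MPa


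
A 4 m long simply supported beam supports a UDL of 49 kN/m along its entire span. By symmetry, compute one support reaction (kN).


Total load = w * L = 49 * 4 = 196 kN
By symmetry, each reaction R = total / 2 = 196 / 2 = 98.0 kN

98.0 kN


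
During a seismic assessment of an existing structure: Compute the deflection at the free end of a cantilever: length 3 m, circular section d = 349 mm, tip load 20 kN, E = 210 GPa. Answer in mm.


I = pi * d^4 / 64 = pi * 349^4 / 64 = 728235098.33 mm^4
L = 3000.0 mm, P = 20000.0 N, E = 210000.0 MPa
delta = P * L^3 / (3 * E * I)
= 20000.0 * 3000.0^3 / (3 * 210000.0 * 728235098.33)
= 1.177 mm

1.177 mm


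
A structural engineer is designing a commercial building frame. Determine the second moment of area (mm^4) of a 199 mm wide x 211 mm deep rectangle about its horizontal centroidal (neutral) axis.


I = b * h^3 / 12
= 199 * 211^3 / 12
= 199 * 9393931 / 12
= 155782689.08 mm^4

155782689.08 mm^4


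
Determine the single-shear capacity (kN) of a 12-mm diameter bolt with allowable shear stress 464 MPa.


A = pi * d^2 / 4 = pi * 12^2 / 4 = 113.0973 mm^2
V = f_v * A / 1000 = 464 * 113.0973 / 1000
= 52.4772 kN

52.4772 kN


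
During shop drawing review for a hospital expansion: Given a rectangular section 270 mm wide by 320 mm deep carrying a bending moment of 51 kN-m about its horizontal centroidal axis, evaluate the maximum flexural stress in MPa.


I = b * h^3 / 12 = 270 * 320^3 / 12 = 737280000.0 mm^4
y = h / 2 = 320 / 2 = 160.0 mm
M = 51 kN-m = 51000000.0 N-mm
sigma = M * y / I = 51000000.0 * 160.0 / 737280000.0
= 11.07 MPa

11.07 MPa


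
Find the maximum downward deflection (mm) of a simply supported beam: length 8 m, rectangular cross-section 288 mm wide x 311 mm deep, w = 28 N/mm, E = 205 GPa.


I = 288 * 311^3 / 12 = 721925544.0 mm^4
L = 8000.0 mm, w = 28 N/mm, E = 205000.0 MPa
delta = 5 * w * L^4 / (384 * E * I)
= 5 * 28 * 8000.0^4 / (384 * 205000.0 * 721925544.0)
= 10.0904 mm

10.0904 mm


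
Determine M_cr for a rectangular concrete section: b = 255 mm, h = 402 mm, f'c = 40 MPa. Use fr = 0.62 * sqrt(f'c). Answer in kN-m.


fr = 0.62 * sqrt(40) = 0.62 * 6.3246 = 3.9212 MPa
I = 255 * 402^3 / 12 = 1380502170.0 mm^4
y_t = 201.0 mm
M_cr = fr * I / y_t = 3.9212 * 1380502170.0 / 201.0 N-mm
= 26.9316 kN-m

26.9316 kN-m


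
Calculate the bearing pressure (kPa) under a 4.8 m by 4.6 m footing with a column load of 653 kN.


A = 4.8 * 4.6 = 22.08 m^2
q = P / A = 653 / 22.08
= 29.5743 kPa

29.5743 kPa


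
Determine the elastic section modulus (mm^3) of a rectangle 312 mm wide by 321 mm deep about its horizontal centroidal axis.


S = b * h^2 / 6
= 312 * 321^2 / 6
= 312 * 103041 / 6
= 5358132.0 mm^3

5358132.0 mm^3


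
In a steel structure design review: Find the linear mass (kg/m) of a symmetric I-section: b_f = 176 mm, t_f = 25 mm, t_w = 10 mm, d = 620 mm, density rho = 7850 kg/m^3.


A_flanges = 2 * 176 * 25 = 8800 mm^2
A_web = (620 - 2 * 25) * 10 = 5700 mm^2
A_total = 8800 + 5700 = 14500 mm^2 = 0.014500 m^2
Weight = rho * A = 7850 * 0.014500 = 113.825 kg/m

113.825 kg/m


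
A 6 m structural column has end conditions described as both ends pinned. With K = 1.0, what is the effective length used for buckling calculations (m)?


L_eff = K * L
= 1.0 * 6
= 6.0 m

6.0 m


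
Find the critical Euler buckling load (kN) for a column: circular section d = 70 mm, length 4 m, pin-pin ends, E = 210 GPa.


I = pi * d^4 / 64 = 1178588.12 mm^4
L = 4000.0 mm
P_cr = pi^2 * E * I / L^2
= 9.8696 * 210000.0 * 1178588.12 / 4000.0^2
= 152672.61 N = 152.6726 kN

152.6726 kN


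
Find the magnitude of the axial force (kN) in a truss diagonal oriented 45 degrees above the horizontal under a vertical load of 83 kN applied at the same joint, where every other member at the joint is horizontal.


At the joint, only the diagonal has a vertical component, so vertical equilibrium gives:
F * sin(45) = 83
F = 83 / sin(45)
= 83 / 0.707107
= 117.38 kN

117.38 kN


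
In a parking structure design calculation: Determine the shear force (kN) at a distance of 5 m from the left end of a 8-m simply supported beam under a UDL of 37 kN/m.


R_A = w * L / 2 = 37 * 8 / 2 = 148.0 kN
V(x) = R_A - w * x = 148.0 - 37 * 5
= -37.0 kN

-37.0 kN


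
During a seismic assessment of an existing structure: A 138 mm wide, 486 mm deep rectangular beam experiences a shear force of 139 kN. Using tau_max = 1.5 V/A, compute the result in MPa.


A = b * h = 138 * 486 = 67068 mm^2
V = 139 kN = 139000.0 N
tau_max = 1.5 * V / A = 1.5 * 139000.0 / 67068
= 3.1088 MPa

3.1088 MPa


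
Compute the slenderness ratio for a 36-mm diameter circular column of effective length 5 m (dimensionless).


Radius of gyration r = d / 4 = 36 / 4 = 9.0 mm
L_eff = 5000.0 mm
Slenderness ratio = L / r = 5000.0 / 9.0 = 555.56 (dimensionless)

555.56 (dimensionless)


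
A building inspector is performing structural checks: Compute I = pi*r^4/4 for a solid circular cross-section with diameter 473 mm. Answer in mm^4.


r = d / 2 = 473 / 2 = 236.5 mm
I = pi * r^4 / 4 = pi * 236.5^4 / 4
= 2457052644.18 mm^4

2457052644.18 mm^4


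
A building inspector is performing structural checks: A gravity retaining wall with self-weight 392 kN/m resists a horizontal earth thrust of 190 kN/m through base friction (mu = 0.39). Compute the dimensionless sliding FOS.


Resisting force = mu * W = 0.39 * 392 = 152.88 kN/m
FOS = Resisting / Driving = 152.88 / 190
= 0.8046 (dimensionless)

0.8046 (dimensionless)


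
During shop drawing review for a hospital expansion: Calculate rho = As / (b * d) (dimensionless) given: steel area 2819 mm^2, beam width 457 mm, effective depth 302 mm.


rho = As / (b * d)
= 2819 / (457 * 302)
= 2819 / 138014
= 0.020425 (dimensionless)

0.020425 (dimensionless)


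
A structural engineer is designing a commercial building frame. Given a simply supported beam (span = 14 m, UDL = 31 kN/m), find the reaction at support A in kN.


Total load = w * L = 31 * 14 = 434 kN
By symmetry, each reaction R = total / 2 = 434 / 2 = 217.0 kN

217.0 kN


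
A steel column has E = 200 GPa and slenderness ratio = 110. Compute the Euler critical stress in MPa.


sigma_cr = pi^2 * E / lambda^2
= 9.8696 * 200000.0 / 110^2
= 9.8696 * 200000.0 / 12100
= 163.134 MPa

163.134 MPa


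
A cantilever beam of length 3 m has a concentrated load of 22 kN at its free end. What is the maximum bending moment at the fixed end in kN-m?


For a cantilever with a point load at the free end:
M_max = P * L = 22 * 3 = 66 kN-m

66 kN-m


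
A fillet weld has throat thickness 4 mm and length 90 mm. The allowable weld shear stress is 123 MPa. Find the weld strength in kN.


Strength = throat * length * allowable stress
= 4 * 90 * 123 N
= 44280 N
= 44.28 kN

44.28 kN


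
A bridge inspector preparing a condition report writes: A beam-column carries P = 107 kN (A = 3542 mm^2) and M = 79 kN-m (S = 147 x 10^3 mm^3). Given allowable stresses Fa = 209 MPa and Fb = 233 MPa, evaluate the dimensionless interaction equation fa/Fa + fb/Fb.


f_a = P / A = 107000.0 / 3542 = 30.2089 MPa
f_b = M / S = 79000000.0 / 147000.0 = 537.415 MPa
Ratio = f_a / Fa + f_b / Fb
= 30.2089 / 209 + 537.415 / 233
= 2.451 (dimensionless)

2.451 (dimensionless)


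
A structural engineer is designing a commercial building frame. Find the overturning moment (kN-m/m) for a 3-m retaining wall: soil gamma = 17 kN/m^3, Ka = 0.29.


Pa = 0.5 * Ka * gamma * H^2
= 0.5 * 0.29 * 17 * 3^2
= 22.185 kN/m
Arm = H / 3 = 3 / 3 = 1.0 m
Mo = Pa * arm = Pa * H / 3 = 22.185 * 3 / 3 = 22.185 kN-m/m

22.185 kN-m/m


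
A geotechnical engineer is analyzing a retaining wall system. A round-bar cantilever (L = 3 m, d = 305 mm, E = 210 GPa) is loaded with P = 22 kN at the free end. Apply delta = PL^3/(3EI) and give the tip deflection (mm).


I = pi * d^4 / 64 = pi * 305^4 / 64 = 424785081.72 mm^4
L = 3000.0 mm, P = 22000.0 N, E = 210000.0 MPa
delta = P * L^3 / (3 * E * I)
= 22000.0 * 3000.0^3 / (3 * 210000.0 * 424785081.72)
= 2.2196 mm

2.2196 mm


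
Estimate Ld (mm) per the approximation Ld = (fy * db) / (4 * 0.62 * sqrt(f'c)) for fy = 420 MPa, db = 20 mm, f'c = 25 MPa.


Ld = (fy * db) / (4 * 0.62 * sqrt(f'c))
= (420 * 20) / (4 * 0.62 * sqrt(25))
= 8400 / 12.4
= 677.42 mm

677.42 mm


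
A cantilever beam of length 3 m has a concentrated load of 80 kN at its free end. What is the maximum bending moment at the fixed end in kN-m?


For a cantilever with a point load at the free end:
M_max = P * L = 80 * 3 = 240 kN-m

240 kN-m


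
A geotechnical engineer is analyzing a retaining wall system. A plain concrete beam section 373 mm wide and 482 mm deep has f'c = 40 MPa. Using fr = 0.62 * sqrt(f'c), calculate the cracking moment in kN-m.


fr = 0.62 * sqrt(40) = 0.62 * 6.3246 = 3.9212 MPa
I = 373 * 482^3 / 12 = 3480716888.67 mm^4
y_t = 241.0 mm
M_cr = fr * I / y_t = 3.9212 * 3480716888.67 / 241.0 N-mm
= 56.6335 kN-m

56.6335 kN-m


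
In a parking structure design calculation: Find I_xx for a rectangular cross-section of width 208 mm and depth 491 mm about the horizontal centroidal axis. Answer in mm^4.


I = b * h^3 / 12
= 208 * 491^3 / 12
= 208 * 118370771 / 12
= 2051760030.67 mm^4

2051760030.67 mm^4


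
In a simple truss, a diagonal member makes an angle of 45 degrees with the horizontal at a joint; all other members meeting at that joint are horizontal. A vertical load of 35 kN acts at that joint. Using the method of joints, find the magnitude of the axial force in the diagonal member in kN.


At the joint, only the diagonal has a vertical component, so vertical equilibrium gives:
F * sin(45) = 35
F = 35 / sin(45)
= 35 / 0.707107
= 49.5 kN

49.5 kN


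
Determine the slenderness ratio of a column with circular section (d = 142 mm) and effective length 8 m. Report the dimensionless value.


Radius of gyration r = d / 4 = 142 / 4 = 35.5 mm
L_eff = 8000.0 mm
Slenderness ratio = L / r = 8000.0 / 35.5 = 225.35 (dimensionless)

225.35 (dimensionless)


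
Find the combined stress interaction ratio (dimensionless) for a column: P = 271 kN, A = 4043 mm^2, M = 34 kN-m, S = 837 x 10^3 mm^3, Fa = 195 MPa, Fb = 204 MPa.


f_a = P / A = 271000.0 / 4043 = 67.0294 MPa
f_b = M / S = 34000000.0 / 837000.0 = 40.6213 MPa
Ratio = f_a / Fa + f_b / Fb
= 67.0294 / 195 + 40.6213 / 204
= 0.5429 (dimensionless)

0.5429 (dimensionless)


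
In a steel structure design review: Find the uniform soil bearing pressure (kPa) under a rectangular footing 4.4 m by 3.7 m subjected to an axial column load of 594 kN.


A = 4.4 * 3.7 = 16.28 m^2
q = P / A = 594 / 16.28
= 36.4865 kPa

36.4865 kPa


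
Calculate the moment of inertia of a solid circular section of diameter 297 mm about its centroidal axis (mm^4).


r = d / 2 = 297 / 2 = 148.5 mm
I = pi * r^4 / 4 = pi * 148.5^4 / 4
= 381940485.65 mm^4

381940485.65 mm^4


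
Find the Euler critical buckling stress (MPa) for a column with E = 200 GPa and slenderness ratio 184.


sigma_cr = pi^2 * E / lambda^2
= 9.8696 * 200000.0 / 184^2
= 9.8696 * 200000.0 / 33856
= 58.3034 MPa

58.3034 MPa


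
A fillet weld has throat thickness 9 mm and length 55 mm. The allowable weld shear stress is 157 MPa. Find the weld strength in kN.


Strength = throat * length * allowable stress
= 9 * 55 * 157 N
= 77715 N
= 77.72 kN

77.72 kN


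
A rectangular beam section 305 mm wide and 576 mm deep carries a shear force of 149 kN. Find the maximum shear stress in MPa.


A = b * h = 305 * 576 = 175680 mm^2
V = 149 kN = 149000.0 N
tau_max = 1.5 * V / A = 1.5 * 149000.0 / 175680
= 1.2722 MPa

1.2722 MPa


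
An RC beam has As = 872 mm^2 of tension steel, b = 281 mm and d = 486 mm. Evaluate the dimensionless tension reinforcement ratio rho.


rho = As / (b * d)
= 872 / (281 * 486)
= 872 / 136566
= 0.006385 (dimensionless)

0.006385 (dimensionless)


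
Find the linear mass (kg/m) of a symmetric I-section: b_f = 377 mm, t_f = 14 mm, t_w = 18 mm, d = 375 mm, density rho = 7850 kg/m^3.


A_flanges = 2 * 377 * 14 = 10556 mm^2
A_web = (375 - 2 * 14) * 18 = 6246 mm^2
A_total = 10556 + 6246 = 16802 mm^2 = 0.016802 m^2
Weight = rho * A = 7850 * 0.016802 = 131.8957 kg/m

131.8957 kg/m


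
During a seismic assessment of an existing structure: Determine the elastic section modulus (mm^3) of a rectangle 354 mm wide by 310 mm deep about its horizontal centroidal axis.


S = b * h^2 / 6
= 354 * 310^2 / 6
= 354 * 96100 / 6
= 5669900.0 mm^3

5669900.0 mm^3


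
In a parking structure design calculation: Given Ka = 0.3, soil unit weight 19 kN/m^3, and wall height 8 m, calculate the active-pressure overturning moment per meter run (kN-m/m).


Pa = 0.5 * Ka * gamma * H^2
= 0.5 * 0.3 * 19 * 8^2
= 182.4 kN/m
Arm = H / 3 = 8 / 3 = 2.6667 m
Mo = Pa * arm = Pa * H / 3 = 182.4 * 8 / 3 = 486.4 kN-m/m

486.4 kN-m/m


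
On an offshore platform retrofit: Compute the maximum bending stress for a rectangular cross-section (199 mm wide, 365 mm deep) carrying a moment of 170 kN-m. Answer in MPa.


I = b * h^3 / 12 = 199 * 365^3 / 12 = 806399822.92 mm^4
y = h / 2 = 365 / 2 = 182.5 mm
M = 170 kN-m = 170000000.0 N-mm
sigma = M * y / I = 170000000.0 * 182.5 / 806399822.92
= 38.47 MPa

38.47 MPa


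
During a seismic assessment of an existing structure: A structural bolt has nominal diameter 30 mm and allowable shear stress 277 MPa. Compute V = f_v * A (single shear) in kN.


A = pi * d^2 / 4 = pi * 30^2 / 4 = 706.8583 mm^2
V = f_v * A / 1000 = 277 * 706.8583 / 1000
= 195.7998 kN

195.7998 kN


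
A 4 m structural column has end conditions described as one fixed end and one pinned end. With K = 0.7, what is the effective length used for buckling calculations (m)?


L_eff = K * L
= 0.7 * 4
= 2.8 m

2.8 m


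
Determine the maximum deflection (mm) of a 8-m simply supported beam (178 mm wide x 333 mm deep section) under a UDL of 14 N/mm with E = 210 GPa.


I = 178 * 333^3 / 12 = 547736215.5 mm^4
L = 8000.0 mm, w = 14 N/mm, E = 210000.0 MPa
delta = 5 * w * L^4 / (384 * E * I)
= 5 * 14 * 8000.0^4 / (384 * 210000.0 * 547736215.5)
= 6.4914 mm

6.4914 mm


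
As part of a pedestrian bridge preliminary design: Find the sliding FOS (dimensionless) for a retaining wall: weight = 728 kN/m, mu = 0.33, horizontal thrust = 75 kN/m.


Resisting force = mu * W = 0.33 * 728 = 240.24 kN/m
FOS = Resisting / Driving = 240.24 / 75
= 3.2032 (dimensionless)

3.2032 (dimensionless)


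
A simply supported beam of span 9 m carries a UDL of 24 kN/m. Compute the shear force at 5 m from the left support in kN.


R_A = w * L / 2 = 24 * 9 / 2 = 108.0 kN
V(x) = R_A - w * x = 108.0 - 24 * 5
= -12.0 kN

-12.0 kN


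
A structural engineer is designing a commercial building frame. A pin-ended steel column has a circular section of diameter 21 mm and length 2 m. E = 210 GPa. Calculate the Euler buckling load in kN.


I = pi * d^4 / 64 = 9546.56 mm^4
L = 2000.0 mm
P_cr = pi^2 * E * I / L^2
= 9.8696 * 210000.0 * 9546.56 / 2000.0^2
= 4946.59 N = 4.9466 kN

4.9466 kN


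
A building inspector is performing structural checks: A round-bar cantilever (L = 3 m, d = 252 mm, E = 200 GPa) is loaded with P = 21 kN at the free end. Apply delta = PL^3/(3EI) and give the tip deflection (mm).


I = pi * d^4 / 64 = pi * 252^4 / 64 = 197957546.2 mm^4
L = 3000.0 mm, P = 21000.0 N, E = 200000.0 MPa
delta = P * L^3 / (3 * E * I)
= 21000.0 * 3000.0^3 / (3 * 200000.0 * 197957546.2)
= 4.7738 mm

4.7738 mm


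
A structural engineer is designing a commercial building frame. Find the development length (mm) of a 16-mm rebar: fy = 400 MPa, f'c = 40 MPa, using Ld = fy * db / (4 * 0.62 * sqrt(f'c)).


Ld = (fy * db) / (4 * 0.62 * sqrt(f'c))
= (400 * 16) / (4 * 0.62 * sqrt(40))
= 6400 / 15.6849
= 408.04 mm

408.04 mm


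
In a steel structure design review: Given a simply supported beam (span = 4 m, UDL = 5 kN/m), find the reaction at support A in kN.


Total load = w * L = 5 * 4 = 20 kN
By symmetry, each reaction R = total / 2 = 20 / 2 = 10.0 kN

10.0 kN


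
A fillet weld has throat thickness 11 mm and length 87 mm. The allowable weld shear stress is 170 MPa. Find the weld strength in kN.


Strength = throat * length * allowable stress
= 11 * 87 * 170 N
= 162690 N
= 162.69 kN

162.69 kN


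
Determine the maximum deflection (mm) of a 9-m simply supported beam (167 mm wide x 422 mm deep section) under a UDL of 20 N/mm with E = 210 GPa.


I = 167 * 422^3 / 12 = 1045857651.33 mm^4
L = 9000.0 mm, w = 20 N/mm, E = 210000.0 MPa
delta = 5 * w * L^4 / (384 * E * I)
= 5 * 20 * 9000.0^4 / (384 * 210000.0 * 1045857651.33)
= 7.7794 mm

7.7794 mm


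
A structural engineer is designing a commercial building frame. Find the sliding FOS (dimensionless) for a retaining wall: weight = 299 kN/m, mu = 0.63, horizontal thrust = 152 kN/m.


Resisting force = mu * W = 0.63 * 299 = 188.37 kN/m
FOS = Resisting / Driving = 188.37 / 152
= 1.2393 (dimensionless)

1.2393 (dimensionless)


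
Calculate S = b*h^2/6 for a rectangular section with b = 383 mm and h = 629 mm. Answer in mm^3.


S = b * h^2 / 6
= 383 * 629^2 / 6
= 383 * 395641 / 6
= 25255083.83 mm^3

25255083.83 mm^3


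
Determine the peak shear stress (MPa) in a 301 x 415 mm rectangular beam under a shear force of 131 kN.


A = b * h = 301 * 415 = 124915 mm^2
V = 131 kN = 131000.0 N
tau_max = 1.5 * V / A = 1.5 * 131000.0 / 124915
= 1.5731 MPa

1.5731 MPa


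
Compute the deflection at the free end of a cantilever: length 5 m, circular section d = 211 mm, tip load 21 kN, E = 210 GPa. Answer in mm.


I = pi * d^4 / 64 = pi * 211^4 / 64 = 97297060.54 mm^4
L = 5000.0 mm, P = 21000.0 N, E = 210000.0 MPa
delta = P * L^3 / (3 * E * I)
= 21000.0 * 5000.0^3 / (3 * 210000.0 * 97297060.54)
= 42.8242 mm

42.8242 mm


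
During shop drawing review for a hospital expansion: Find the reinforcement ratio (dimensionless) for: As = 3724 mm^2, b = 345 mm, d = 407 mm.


rho = As / (b * d)
= 3724 / (345 * 407)
= 3724 / 140415
= 0.026521 (dimensionless)

0.026521 (dimensionless)


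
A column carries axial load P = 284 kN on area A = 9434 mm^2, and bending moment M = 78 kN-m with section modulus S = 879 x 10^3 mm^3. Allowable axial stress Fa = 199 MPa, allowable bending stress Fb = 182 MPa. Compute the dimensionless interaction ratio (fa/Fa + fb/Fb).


f_a = P / A = 284000.0 / 9434 = 30.1039 MPa
f_b = M / S = 78000000.0 / 879000.0 = 88.7372 MPa
Ratio = f_a / Fa + f_b / Fb
= 30.1039 / 199 + 88.7372 / 182
= 0.6388 (dimensionless)

0.6388 (dimensionless)


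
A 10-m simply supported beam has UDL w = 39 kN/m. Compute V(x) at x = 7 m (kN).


R_A = w * L / 2 = 39 * 10 / 2 = 195.0 kN
V(x) = R_A - w * x = 195.0 - 39 * 7
= -78.0 kN

-78.0 kN


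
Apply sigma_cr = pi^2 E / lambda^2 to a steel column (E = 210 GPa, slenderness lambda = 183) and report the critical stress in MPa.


sigma_cr = pi^2 * E / lambda^2
= 9.8696 * 210000.0 / 183^2
= 9.8696 * 210000.0 / 33489
= 61.8895 MPa

61.8895 MPa


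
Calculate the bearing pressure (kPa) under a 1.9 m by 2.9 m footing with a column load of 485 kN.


A = 1.9 * 2.9 = 5.51 m^2
q = P / A = 485 / 5.51
= 88.0218 kPa

88.0218 kPa


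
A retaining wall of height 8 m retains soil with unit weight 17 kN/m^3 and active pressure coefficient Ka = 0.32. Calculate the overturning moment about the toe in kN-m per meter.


Pa = 0.5 * Ka * gamma * H^2
= 0.5 * 0.32 * 17 * 8^2
= 174.08 kN/m
Arm = H / 3 = 8 / 3 = 2.6667 m
Mo = Pa * arm = Pa * H / 3 = 174.08 * 8 / 3 = 464.2133 kN-m/m

464.2133 kN-m/m


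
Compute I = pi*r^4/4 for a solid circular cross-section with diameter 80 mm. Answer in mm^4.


r = d / 2 = 80 / 2 = 40.0 mm
I = pi * r^4 / 4 = pi * 40.0^4 / 4
= 2010619.3 mm^4

2010619.3 mm^4


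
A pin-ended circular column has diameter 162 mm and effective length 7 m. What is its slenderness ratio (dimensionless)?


Radius of gyration r = d / 4 = 162 / 4 = 40.5 mm
L_eff = 7000.0 mm
Slenderness ratio = L / r = 7000.0 / 40.5 = 172.84 (dimensionless)

172.84 (dimensionless)


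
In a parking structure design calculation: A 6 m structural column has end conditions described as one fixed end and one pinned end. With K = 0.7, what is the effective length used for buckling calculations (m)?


L_eff = K * L
= 0.7 * 6
= 4.2 m

4.2 m


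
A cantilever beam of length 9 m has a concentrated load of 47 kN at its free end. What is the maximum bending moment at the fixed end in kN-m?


For a cantilever with a point load at the free end:
M_max = P * L = 47 * 9 = 423 kN-m

423 kN-m


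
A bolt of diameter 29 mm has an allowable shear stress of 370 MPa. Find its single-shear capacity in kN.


A = pi * d^2 / 4 = pi * 29^2 / 4 = 660.5199 mm^2
V = f_v * A / 1000 = 370 * 660.5199 / 1000
= 244.3923 kN

244.3923 kN


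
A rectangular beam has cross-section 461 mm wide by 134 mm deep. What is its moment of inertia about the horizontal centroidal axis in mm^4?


I = b * h^3 / 12
= 461 * 134^3 / 12
= 461 * 2406104 / 12
= 92434495.33 mm^4

92434495.33 mm^4


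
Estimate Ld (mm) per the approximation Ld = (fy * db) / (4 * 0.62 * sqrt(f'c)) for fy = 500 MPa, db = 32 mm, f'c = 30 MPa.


Ld = (fy * db) / (4 * 0.62 * sqrt(f'c))
= (500 * 32) / (4 * 0.62 * sqrt(30))
= 16000 / 13.5835
= 1177.9 mm

1177.9 mm


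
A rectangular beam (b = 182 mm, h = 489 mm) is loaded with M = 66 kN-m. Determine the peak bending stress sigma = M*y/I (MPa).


I = b * h^3 / 12 = 182 * 489^3 / 12 = 1773440896.5 mm^4
y = h / 2 = 489 / 2 = 244.5 mm
M = 66 kN-m = 66000000.0 N-mm
sigma = M * y / I = 66000000.0 * 244.5 / 1773440896.5
= 9.1 MPa

9.1 MPa


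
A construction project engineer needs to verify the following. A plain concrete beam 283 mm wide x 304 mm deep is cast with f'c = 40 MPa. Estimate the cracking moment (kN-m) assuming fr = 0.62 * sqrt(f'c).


fr = 0.62 * sqrt(40) = 0.62 * 6.3246 = 3.9212 MPa
I = 283 * 304^3 / 12 = 662561109.33 mm^4
y_t = 152.0 mm
M_cr = fr * I / y_t = 3.9212 * 662561109.33 / 152.0 N-mm
= 17.0924 kN-m

17.0924 kN-m


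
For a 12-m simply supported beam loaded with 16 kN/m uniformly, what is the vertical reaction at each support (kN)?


Total load = w * L = 16 * 12 = 192 kN
By symmetry, each reaction R = total / 2 = 192 / 2 = 96.0 kN

96.0 kN


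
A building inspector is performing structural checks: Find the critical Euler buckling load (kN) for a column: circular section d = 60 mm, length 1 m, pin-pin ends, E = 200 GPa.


I = pi * d^4 / 64 = 636172.51 mm^4
L = 1000.0 mm
P_cr = pi^2 * E * I / L^2
= 9.8696 * 200000.0 * 636172.51 / 1000.0^2
= 1255754.21 N = 1255.7542 kN

1255.7542 kN


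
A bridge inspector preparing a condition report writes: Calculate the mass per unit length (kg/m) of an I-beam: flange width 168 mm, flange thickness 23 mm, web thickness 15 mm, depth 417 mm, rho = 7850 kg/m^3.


A_flanges = 2 * 168 * 23 = 7728 mm^2
A_web = (417 - 2 * 23) * 15 = 5565 mm^2
A_total = 7728 + 5565 = 13293 mm^2 = 0.013293 m^2
Weight = rho * A = 7850 * 0.013293 = 104.35 kg/m

104.35 kg/m


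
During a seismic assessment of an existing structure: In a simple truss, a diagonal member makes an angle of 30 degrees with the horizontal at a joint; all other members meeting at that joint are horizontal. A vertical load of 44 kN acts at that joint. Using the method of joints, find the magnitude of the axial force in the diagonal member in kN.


At the joint, only the diagonal has a vertical component, so vertical equilibrium gives:
F * sin(30) = 44
F = 44 / sin(30)
= 44 / 0.5
= 88.0 kN

88.0 kN


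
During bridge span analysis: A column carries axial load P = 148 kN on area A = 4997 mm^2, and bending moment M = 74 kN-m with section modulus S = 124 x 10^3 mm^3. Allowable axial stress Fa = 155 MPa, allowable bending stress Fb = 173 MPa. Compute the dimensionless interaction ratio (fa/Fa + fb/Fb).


f_a = P / A = 148000.0 / 4997 = 29.6178 MPa
f_b = M / S = 74000000.0 / 124000.0 = 596.7742 MPa
Ratio = f_a / Fa + f_b / Fb
= 29.6178 / 155 + 596.7742 / 173
= 3.6406 (dimensionless)

3.6406 (dimensionless)


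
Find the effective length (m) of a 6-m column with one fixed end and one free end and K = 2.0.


L_eff = K * L
= 2.0 * 6
= 12.0 m

12.0 m


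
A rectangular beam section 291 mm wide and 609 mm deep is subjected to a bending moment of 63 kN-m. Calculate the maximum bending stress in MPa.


I = b * h^3 / 12 = 291 * 609^3 / 12 = 5477263328.25 mm^4
y = h / 2 = 609 / 2 = 304.5 mm
M = 63 kN-m = 63000000.0 N-mm
sigma = M * y / I = 63000000.0 * 304.5 / 5477263328.25
= 3.5 MPa

3.5 MPa


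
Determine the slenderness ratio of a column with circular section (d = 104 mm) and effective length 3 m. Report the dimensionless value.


Radius of gyration r = d / 4 = 104 / 4 = 26.0 mm
L_eff = 3000.0 mm
Slenderness ratio = L / r = 3000.0 / 26.0 = 115.38 (dimensionless)

115.38 (dimensionless)


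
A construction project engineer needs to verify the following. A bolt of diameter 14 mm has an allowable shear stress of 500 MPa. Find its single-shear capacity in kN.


A = pi * d^2 / 4 = pi * 14^2 / 4 = 153.938 mm^2
V = f_v * A / 1000 = 500 * 153.938 / 1000
= 76.969 kN

76.969 kN


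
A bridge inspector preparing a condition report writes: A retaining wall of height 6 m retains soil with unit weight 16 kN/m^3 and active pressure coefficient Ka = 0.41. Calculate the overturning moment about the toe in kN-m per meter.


Pa = 0.5 * Ka * gamma * H^2
= 0.5 * 0.41 * 16 * 6^2
= 118.08 kN/m
Arm = H / 3 = 6 / 3 = 2.0 m
Mo = Pa * arm = Pa * H / 3 = 118.08 * 6 / 3 = 236.16 kN-m/m

236.16 kN-m/m


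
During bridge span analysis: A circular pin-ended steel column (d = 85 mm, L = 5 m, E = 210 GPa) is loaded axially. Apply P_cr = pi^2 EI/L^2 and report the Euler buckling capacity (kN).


I = pi * d^4 / 64 = 2562392.19 mm^4
L = 5000.0 mm
P_cr = pi^2 * E * I / L^2
= 9.8696 * 210000.0 * 2562392.19 / 5000.0^2
= 212434.3 N = 212.4343 kN

212.4343 kN


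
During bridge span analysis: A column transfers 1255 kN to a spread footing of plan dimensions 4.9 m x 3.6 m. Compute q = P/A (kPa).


A = 4.9 * 3.6 = 17.64 m^2
q = P / A = 1255 / 17.64
= 71.1451 kPa

71.1451 kPa


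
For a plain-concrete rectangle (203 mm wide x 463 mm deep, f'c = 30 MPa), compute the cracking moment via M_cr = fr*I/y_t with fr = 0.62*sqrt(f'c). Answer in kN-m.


fr = 0.62 * sqrt(30) = 0.62 * 5.4772 = 3.3959 MPa
I = 203 * 463^3 / 12 = 1679027328.42 mm^4
y_t = 231.5 mm
M_cr = fr * I / y_t = 3.3959 * 1679027328.42 / 231.5 N-mm
= 24.6297 kN-m

24.6297 kN-m


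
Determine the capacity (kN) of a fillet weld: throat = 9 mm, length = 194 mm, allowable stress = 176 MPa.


Strength = throat * length * allowable stress
= 9 * 194 * 176 N
= 307296 N
= 307.3 kN

307.3 kN


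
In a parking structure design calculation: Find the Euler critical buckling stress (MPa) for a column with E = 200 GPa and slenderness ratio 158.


sigma_cr = pi^2 * E / lambda^2
= 9.8696 * 200000.0 / 158^2
= 9.8696 * 200000.0 / 24964
= 79.0707 MPa

79.0707 MPa


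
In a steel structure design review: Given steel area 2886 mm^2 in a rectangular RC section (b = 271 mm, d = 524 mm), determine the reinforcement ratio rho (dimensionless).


rho = As / (b * d)
= 2886 / (271 * 524)
= 2886 / 142004
= 0.020323 (dimensionless)

0.020323 (dimensionless)


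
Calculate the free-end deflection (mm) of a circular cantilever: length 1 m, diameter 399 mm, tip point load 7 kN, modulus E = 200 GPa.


I = pi * d^4 / 64 = pi * 399^4 / 64 = 1244117736.22 mm^4
L = 1000.0 mm, P = 7000.0 N, E = 200000.0 MPa
delta = P * L^3 / (3 * E * I)
= 7000.0 * 1000.0^3 / (3 * 200000.0 * 1244117736.22)
= 0.0094 mm

0.0094 mm


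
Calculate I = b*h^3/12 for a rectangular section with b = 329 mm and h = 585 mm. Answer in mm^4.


I = b * h^3 / 12
= 329 * 585^3 / 12
= 329 * 200201625 / 12
= 5488861218.75 mm^4

5488861218.75 mm^4


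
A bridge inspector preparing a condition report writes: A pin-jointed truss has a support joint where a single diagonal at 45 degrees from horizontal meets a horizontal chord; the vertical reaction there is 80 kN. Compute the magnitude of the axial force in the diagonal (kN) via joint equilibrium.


At the joint, only the diagonal has a vertical component, so vertical equilibrium gives:
F * sin(45) = 80
F = 80 / sin(45)
= 80 / 0.707107
= 113.14 kN

113.14 kN


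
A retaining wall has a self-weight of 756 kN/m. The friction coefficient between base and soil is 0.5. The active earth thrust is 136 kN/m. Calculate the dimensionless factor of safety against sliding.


Resisting force = mu * W = 0.5 * 756 = 378.0 kN/m
FOS = Resisting / Driving = 378.0 / 136
= 2.7794 (dimensionless)

2.7794 (dimensionless)


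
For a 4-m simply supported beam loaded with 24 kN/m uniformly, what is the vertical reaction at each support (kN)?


Total load = w * L = 24 * 4 = 96 kN
By symmetry, each reaction R = total / 2 = 96 / 2 = 48.0 kN

48.0 kN


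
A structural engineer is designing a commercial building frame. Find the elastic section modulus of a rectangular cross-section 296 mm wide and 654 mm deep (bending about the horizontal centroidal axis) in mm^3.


S = b * h^2 / 6
= 296 * 654^2 / 6
= 296 * 427716 / 6
= 21100656.0 mm^3

21100656.0 mm^3


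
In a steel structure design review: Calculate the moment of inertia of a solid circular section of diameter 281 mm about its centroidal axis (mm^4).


r = d / 2 = 281 / 2 = 140.5 mm
I = pi * r^4 / 4 = pi * 140.5^4 / 4
= 306051969.3 mm^4

306051969.3 mm^4


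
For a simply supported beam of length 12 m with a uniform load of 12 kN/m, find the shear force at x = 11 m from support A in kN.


R_A = w * L / 2 = 12 * 12 / 2 = 72.0 kN
V(x) = R_A - w * x = 72.0 - 12 * 11
= -60.0 kN

-60.0 kN


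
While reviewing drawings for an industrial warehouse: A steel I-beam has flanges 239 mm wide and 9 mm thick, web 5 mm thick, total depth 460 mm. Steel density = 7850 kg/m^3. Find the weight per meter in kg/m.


A_flanges = 2 * 239 * 9 = 4302 mm^2
A_web = (460 - 2 * 9) * 5 = 2210 mm^2
A_total = 4302 + 2210 = 6512 mm^2 = 0.006512 m^2
Weight = rho * A = 7850 * 0.006512 = 51.1192 kg/m

51.1192 kg/m


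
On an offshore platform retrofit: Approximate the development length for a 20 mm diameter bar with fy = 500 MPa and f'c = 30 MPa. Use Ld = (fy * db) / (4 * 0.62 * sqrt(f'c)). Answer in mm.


Ld = (fy * db) / (4 * 0.62 * sqrt(f'c))
= (500 * 20) / (4 * 0.62 * sqrt(30))
= 10000 / 13.5835
= 736.19 mm

736.19 mm


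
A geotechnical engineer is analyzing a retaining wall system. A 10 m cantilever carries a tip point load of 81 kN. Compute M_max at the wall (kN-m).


For a cantilever with a point load at the free end:
M_max = P * L = 81 * 10 = 810 kN-m

810 kN-m


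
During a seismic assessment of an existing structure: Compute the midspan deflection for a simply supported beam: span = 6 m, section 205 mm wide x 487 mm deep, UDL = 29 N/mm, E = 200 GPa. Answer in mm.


I = 205 * 487^3 / 12 = 1973147259.58 mm^4
L = 6000.0 mm, w = 29 N/mm, E = 200000.0 MPa
delta = 5 * w * L^4 / (384 * E * I)
= 5 * 29 * 6000.0^4 / (384 * 200000.0 * 1973147259.58)
= 1.2401 mm

1.2401 mm


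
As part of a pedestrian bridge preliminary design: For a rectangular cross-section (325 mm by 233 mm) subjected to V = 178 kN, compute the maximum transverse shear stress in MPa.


A = b * h = 325 * 233 = 75725 mm^2
V = 178 kN = 178000.0 N
tau_max = 1.5 * V / A = 1.5 * 178000.0 / 75725
= 3.5259 MPa

3.5259 MPa


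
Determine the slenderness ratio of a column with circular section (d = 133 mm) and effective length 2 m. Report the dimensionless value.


Radius of gyration r = d / 4 = 133 / 4 = 33.25 mm
L_eff = 2000.0 mm
Slenderness ratio = L / r = 2000.0 / 33.25 = 60.15 (dimensionless)

60.15 (dimensionless)


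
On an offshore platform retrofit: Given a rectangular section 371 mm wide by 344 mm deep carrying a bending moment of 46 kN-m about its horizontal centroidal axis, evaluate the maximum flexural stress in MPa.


I = b * h^3 / 12 = 371 * 344^3 / 12 = 1258542805.33 mm^4
y = h / 2 = 344 / 2 = 172.0 mm
M = 46 kN-m = 46000000.0 N-mm
sigma = M * y / I = 46000000.0 * 172.0 / 1258542805.33
= 6.29 MPa

6.29 MPa


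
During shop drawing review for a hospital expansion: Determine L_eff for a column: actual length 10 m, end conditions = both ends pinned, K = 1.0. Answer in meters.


L_eff = K * L
= 1.0 * 10
= 10.0 m

10.0 m


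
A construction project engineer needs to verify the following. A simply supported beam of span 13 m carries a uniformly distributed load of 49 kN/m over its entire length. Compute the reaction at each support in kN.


Total load = w * L = 49 * 13 = 637 kN
By symmetry, each reaction R = total / 2 = 637 / 2 = 318.5 kN

318.5 kN


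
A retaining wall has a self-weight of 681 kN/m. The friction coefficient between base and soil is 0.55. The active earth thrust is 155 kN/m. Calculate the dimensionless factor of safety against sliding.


Resisting force = mu * W = 0.55 * 681 = 374.55 kN/m
FOS = Resisting / Driving = 374.55 / 155
= 2.4165 (dimensionless)

2.4165 (dimensionless)


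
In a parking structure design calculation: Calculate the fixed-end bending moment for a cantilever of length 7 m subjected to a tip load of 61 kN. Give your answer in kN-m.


For a cantilever with a point load at the free end:
M_max = P * L = 61 * 7 = 427 kN-m

427 kN-m


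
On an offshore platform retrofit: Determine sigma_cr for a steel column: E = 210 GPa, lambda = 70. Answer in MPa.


sigma_cr = pi^2 * E / lambda^2
= 9.8696 * 210000.0 / 70^2
= 9.8696 * 210000.0 / 4900
= 422.983 MPa

422.983 MPa


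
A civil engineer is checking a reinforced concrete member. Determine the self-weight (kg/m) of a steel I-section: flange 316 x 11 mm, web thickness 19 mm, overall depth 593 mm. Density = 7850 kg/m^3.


A_flanges = 2 * 316 * 11 = 6952 mm^2
A_web = (593 - 2 * 11) * 19 = 10849 mm^2
A_total = 6952 + 10849 = 17801 mm^2 = 0.017801 m^2
Weight = rho * A = 7850 * 0.017801 = 139.7379 kg/m

139.7379 kg/m
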